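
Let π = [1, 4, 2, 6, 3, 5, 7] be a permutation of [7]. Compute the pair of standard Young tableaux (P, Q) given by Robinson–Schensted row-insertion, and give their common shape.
P = [1, 2, 3, 5, 7] / [4, 6];  Q = [1, 2, 4, 6, 7] / [3, 5];  common shape = (5, 2)

Row-insert the values π_1, π_2, … into P one at a time, bumping the leftmost entry strictly greater than the inserted value down to the next row. The recording tableau Q records, in position (i, j), the step at which that cell was added to P.
  Insert 1 (step 1): P = [1];  Q = [1]
  Insert 4 (step 2): P = [1, 4];  Q = [1, 2]
  Insert 2 (step 3): P = [1, 2] / [4];  Q = [1, 2] / [3]
  Insert 6 (step 4): P = [1, 2, 6] / [4];  Q = [1, 2, 4] / [3]
  Insert 3 (step 5): P = [1, 2, 3] / [4, 6];  Q = [1, 2, 4] / [3, 5]
  Insert 5 (step 6): P = [1, 2, 3, 5] / [4, 6];  Q = [1, 2, 4, 6] / [3, 5]
  Insert 7 (step 7): P = [1, 2, 3, 5, 7] / [4, 6];  Q = [1, 2, 4, 6, 7] / [3, 5]
Final shape: (5, 2).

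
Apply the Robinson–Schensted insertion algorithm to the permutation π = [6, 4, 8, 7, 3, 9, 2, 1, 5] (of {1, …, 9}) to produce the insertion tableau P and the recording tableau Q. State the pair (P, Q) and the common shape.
P = [1, 5, 9] / [2, 7] / [3, 8] / [4] / [6];  Q = [1, 3, 6] / [2, 4] / [5, 9] / [7] / [8];  common shape = (3, 2, 2, 1, 1)

Row-insert the values π_1, π_2, … into P one at a time, bumping the leftmost entry strictly greater than the inserted value down to the next row. The recording tableau Q records, in position (i, j), the step at which that cell was added to P.
  Insert 6 (step 1): P = [6];  Q = [1]
  Insert 4 (step 2): P = [4] / [6];  Q = [1] / [2]
  Insert 8 (step 3): P = [4, 8] / [6];  Q = [1, 3] / [2]
  Insert 7 (step 4): P = [4, 7] / [6, 8];  Q = [1, 3] / [2, 4]
  Insert 3 (step 5): P = [3, 7] / [4, 8] / [6];  Q = [1, 3] / [2, 4] / [5]
  Insert 9 (step 6): P = [3, 7, 9] / [4, 8] / [6];  Q = [1, 3, 6] / [2, 4] / [5]
  Insert 2 (step 7): P = [2, 7, 9] / [3, 8] / [4] / [6];  Q = [1, 3, 6] / [2, 4] / [5] / [7]
  Insert 1 (step 8): P = [1, 7, 9] / [2, 8] / [3] / [4] / [6];  Q = [1, 3, 6] / [2, 4] / [5] / [7] / [8]
  Insert 5 (step 9): P = [1, 5, 9] / [2, 7] / [3, 8] / [4] / [6];  Q = [1, 3, 6] / [2, 4] / [5, 9] / [7] / [8]
Final shape: (3, 2, 2, 1, 1).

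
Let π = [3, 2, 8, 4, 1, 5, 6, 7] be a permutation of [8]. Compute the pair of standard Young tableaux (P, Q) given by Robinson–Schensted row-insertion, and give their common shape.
P = [1, 4, 5, 6, 7] / [2, 8] / [3];  Q = [1, 3, 6, 7, 8] / [2, 4] / [5];  common shape = (5, 2, 1)

Row-insert the values π_1, π_2, … into P one at a time, bumping the leftmost entry strictly greater than the inserted value down to the next row. The recording tableau Q records, in position (i, j), the step at which that cell was added to P.
  Insert 3 (step 1): P = [3];  Q = [1]
  Insert 2 (step 2): P = [2] / [3];  Q = [1] / [2]
  Insert 8 (step 3): P = [2, 8] / [3];  Q = [1, 3] / [2]
  Insert 4 (step 4): P = [2, 4] / [3, 8];  Q = [1, 3] / [2, 4]
  Insert 1 (step 5): P = [1, 4] / [2, 8] / [3];  Q = [1, 3] / [2, 4] / [5]
  Insert 5 (step 6): P = [1, 4, 5] / [2, 8] / [3];  Q = [1, 3, 6] / [2, 4] / [5]
  Insert 6 (step 7): P = [1, 4, 5, 6] / [2, 8] / [3];  Q = [1, 3, 6, 7] / [2, 4] / [5]
  Insert 7 (step 8): P = [1, 4, 5, 6, 7] / [2, 8] / [3];  Q = [1, 3, 6, 7, 8] / [2, 4] / [5]
Final shape: (5, 2, 1).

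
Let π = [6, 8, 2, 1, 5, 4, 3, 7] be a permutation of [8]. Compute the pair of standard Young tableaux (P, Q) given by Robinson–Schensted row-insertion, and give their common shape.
P = [1, 3, 7] / [2, 4] / [5, 8] / [6];  Q = [1, 2, 8] / [3, 5] / [4, 6] / [7];  common shape = (3, 2, 2, 1)

Row-insert the values π_1, π_2, … into P one at a time, bumping the leftmost entry strictly greater than the inserted value down to the next row. The recording tableau Q records, in position (i, j), the step at which that cell was added to P.
  Insert 6 (step 1): P = [6];  Q = [1]
  Insert 8 (step 2): P = [6, 8];  Q = [1, 2]
  Insert 2 (step 3): P = [2, 8] / [6];  Q = [1, 2] / [3]
  Insert 1 (step 4): P = [1, 8] / [2] / [6];  Q = [1, 2] / [3] / [4]
  Insert 5 (step 5): P = [1, 5] / [2, 8] / [6];  Q = [1, 2] / [3, 5] / [4]
  Insert 4 (step 6): P = [1, 4] / [2, 5] / [6, 8];  Q = [1, 2] / [3, 5] / [4, 6]
  Insert 3 (step 7): P = [1, 3] / [2, 4] / [5, 8] / [6];  Q = [1, 2] / [3, 5] / [4, 6] / [7]
  Insert 7 (step 8): P = [1, 3, 7] / [2, 4] / [5, 8] / [6];  Q = [1, 2, 8] / [3, 5] / [4, 6] / [7]
Final shape: (3, 2, 2, 1).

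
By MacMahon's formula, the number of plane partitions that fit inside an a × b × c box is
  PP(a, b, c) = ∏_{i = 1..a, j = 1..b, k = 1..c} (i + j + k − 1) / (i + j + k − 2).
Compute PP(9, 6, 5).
PP(9, 6, 5) = 72261531710368

Evaluate the triple product over i = 1..9, j = 1..6, k = 1..5. The factors are (2/1) · (3/2) · (4/3) · (5/4) · (6/5) · (3/2) · (4/3) · (5/4) · … (270 factors total). The numerators and denominators telescope so the product is an integer; carrying out the multiplication exactly gives PP(9, 6, 5) = 72261531710368.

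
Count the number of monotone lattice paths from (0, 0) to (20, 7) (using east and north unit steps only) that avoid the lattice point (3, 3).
Number of paths = 768330

Total paths from (0, 0) to (20, 7): C(27, 20) = 888030. Paths through (3, 3): (paths (0, 0) → (3, 3)) × (paths (3, 3) → (20, 7)) = C(6, 3) · C(21, 17) = 20 · 5985 = 119700. Avoidance count = 888030 − 119700 = 768330.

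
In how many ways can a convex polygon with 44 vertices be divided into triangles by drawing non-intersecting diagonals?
C_42 = 39044429911904443959240

These polygon triangulations are counted by the Catalan number C_n = (1/(n + 1)) · C(2n, n). For n = 42: C_42 = (1/43) · C(84, 42) = 1678910486211891090247320/43 = 39044429911904443959240.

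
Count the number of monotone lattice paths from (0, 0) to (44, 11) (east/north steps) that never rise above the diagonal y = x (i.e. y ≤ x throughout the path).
Number of paths = 90404916420

By the reflection principle (André's argument), the number of monotone paths to (44, 11) with n ≤ m that never go above y = x is C(55, 44) − C(55, 45) = 119653565850 − 29248649430 = 90404916420.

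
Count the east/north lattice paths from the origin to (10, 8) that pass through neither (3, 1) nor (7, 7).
Number of paths = 19662

Inclusion–exclusion. Total paths: C(18, 10) = 43758. Through P₁: C(4, 3)·C(14, 7) = 13728. Through P₂: C(14, 7)·C(4, 3) = 13728. Since P₁ is strictly southwest of P₂, a monotone path through both must visit P₁ then P₂; paths through both = C(4, 3)·C(10, 4)·C(4, 3) = 3360. Avoid both = 43758 − 13728 − 13728 + 3360 = 19662.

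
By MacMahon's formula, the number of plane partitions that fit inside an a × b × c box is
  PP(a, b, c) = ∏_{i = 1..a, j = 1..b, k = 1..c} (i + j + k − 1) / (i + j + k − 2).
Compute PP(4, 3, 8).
PP(4, 3, 8) = 4723719

Evaluate the triple product over i = 1..4, j = 1..3, k = 1..8. The factors are (2/1) · (3/2) · (4/3) · (5/4) · (6/5) · (7/6) · (8/7) · (9/8) · … (96 factors total). The numerators and denominators telescope so the product is an integer; carrying out the multiplication exactly gives PP(4, 3, 8) = 4723719.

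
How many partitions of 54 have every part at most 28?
p(54, parts ≤ 28) = 376859

Use the recurrence p(n, m) = p(n, m−1) + p(n−m, m): either the largest part is < m (count p(n, m−1)) or the largest part is exactly m (remove one copy of m, count p(n−m, m)). With p(0, ·) = 1 this gives p(54, parts ≤ 28) = 376859. (By conjugating Young diagrams, this also counts partitions of 54 into at most 28 parts.)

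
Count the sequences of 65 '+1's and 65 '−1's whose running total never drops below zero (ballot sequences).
C_65 = 1440418573150919668872489894243865350

These ballot sequences are counted by the Catalan number C_n = (1/(n + 1)) · C(2n, n). For n = 65: C_65 = (1/66) · C(130, 65) = 95067625827960698145584333020095113100/66 = 1440418573150919668872489894243865350.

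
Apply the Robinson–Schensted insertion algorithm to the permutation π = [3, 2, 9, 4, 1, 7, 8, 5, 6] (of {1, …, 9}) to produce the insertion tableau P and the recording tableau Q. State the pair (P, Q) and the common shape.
P = [1, 4, 5, 6] / [2, 7, 8] / [3, 9];  Q = [1, 3, 6, 7] / [2, 4, 9] / [5, 8];  common shape = (4, 3, 2)

Row-insert the values π_1, π_2, … into P one at a time, bumping the leftmost entry strictly greater than the inserted value down to the next row. The recording tableau Q records, in position (i, j), the step at which that cell was added to P.
  Insert 3 (step 1): P = [3];  Q = [1]
  Insert 2 (step 2): P = [2] / [3];  Q = [1] / [2]
  Insert 9 (step 3): P = [2, 9] / [3];  Q = [1, 3] / [2]
  Insert 4 (step 4): P = [2, 4] / [3, 9];  Q = [1, 3] / [2, 4]
  Insert 1 (step 5): P = [1, 4] / [2, 9] / [3];  Q = [1, 3] / [2, 4] / [5]
  Insert 7 (step 6): P = [1, 4, 7] / [2, 9] / [3];  Q = [1, 3, 6] / [2, 4] / [5]
  Insert 8 (step 7): P = [1, 4, 7, 8] / [2, 9] / [3];  Q = [1, 3, 6, 7] / [2, 4] / [5]
  Insert 5 (step 8): P = [1, 4, 5, 8] / [2, 7] / [3, 9];  Q = [1, 3, 6, 7] / [2, 4] / [5, 8]
  Insert 6 (step 9): P = [1, 4, 5, 6] / [2, 7, 8] / [3, 9];  Q = [1, 3, 6, 7] / [2, 4, 9] / [5, 8]
Final shape: (4, 3, 2).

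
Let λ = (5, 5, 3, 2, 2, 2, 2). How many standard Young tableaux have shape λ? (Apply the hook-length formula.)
# SYT of shape (5, 5, 3, 2, 2, 2, 2) = 177768864

Hook-length formula: f^λ = n! / Π hook(c), product over all cells c of the Young diagram. For λ = (5, 5, 3, 2, 2, 2, 2), n = 21 boxes. Hook lengths by row (left-to-right, top-to-bottom): [11, 10, 5, 3, 2]; [10, 9, 4, 2, 1]; [7, 6, 1]; [5, 4]; [4, 3]; [3, 2]; [2, 1]. Product of hooks = 287400960000. So f^λ = 21! / 287400960000 = 51090942171709440000 / 287400960000 = 177768864.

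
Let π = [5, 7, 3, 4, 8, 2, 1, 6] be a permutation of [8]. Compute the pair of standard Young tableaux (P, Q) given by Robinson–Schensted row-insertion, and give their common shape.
P = [1, 4, 6] / [2, 7, 8] / [3] / [5];  Q = [1, 2, 5] / [3, 4, 8] / [6] / [7];  common shape = (3, 3, 1, 1)

Row-insert the values π_1, π_2, … into P one at a time, bumping the leftmost entry strictly greater than the inserted value down to the next row. The recording tableau Q records, in position (i, j), the step at which that cell was added to P.
  Insert 5 (step 1): P = [5];  Q = [1]
  Insert 7 (step 2): P = [5, 7];  Q = [1, 2]
  Insert 3 (step 3): P = [3, 7] / [5];  Q = [1, 2] / [3]
  Insert 4 (step 4): P = [3, 4] / [5, 7];  Q = [1, 2] / [3, 4]
  Insert 8 (step 5): P = [3, 4, 8] / [5, 7];  Q = [1, 2, 5] / [3, 4]
  Insert 2 (step 6): P = [2, 4, 8] / [3, 7] / [5];  Q = [1, 2, 5] / [3, 4] / [6]
  Insert 1 (step 7): P = [1, 4, 8] / [2, 7] / [3] / [5];  Q = [1, 2, 5] / [3, 4] / [6] / [7]
  Insert 6 (step 8): P = [1, 4, 6] / [2, 7, 8] / [3] / [5];  Q = [1, 2, 5] / [3, 4, 8] / [6] / [7]
Final shape: (3, 3, 1, 1).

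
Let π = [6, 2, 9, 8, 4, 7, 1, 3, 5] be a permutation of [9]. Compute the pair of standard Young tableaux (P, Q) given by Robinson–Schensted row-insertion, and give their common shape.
P = [1, 3, 5] / [2, 4, 7] / [6, 8] / [9];  Q = [1, 3, 6] / [2, 4, 9] / [5, 8] / [7];  common shape = (3, 3, 2, 1)

Row-insert the values π_1, π_2, … into P one at a time, bumping the leftmost entry strictly greater than the inserted value down to the next row. The recording tableau Q records, in position (i, j), the step at which that cell was added to P.
  Insert 6 (step 1): P = [6];  Q = [1]
  Insert 2 (step 2): P = [2] / [6];  Q = [1] / [2]
  Insert 9 (step 3): P = [2, 9] / [6];  Q = [1, 3] / [2]
  Insert 8 (step 4): P = [2, 8] / [6, 9];  Q = [1, 3] / [2, 4]
  Insert 4 (step 5): P = [2, 4] / [6, 8] / [9];  Q = [1, 3] / [2, 4] / [5]
  Insert 7 (step 6): P = [2, 4, 7] / [6, 8] / [9];  Q = [1, 3, 6] / [2, 4] / [5]
  Insert 1 (step 7): P = [1, 4, 7] / [2, 8] / [6] / [9];  Q = [1, 3, 6] / [2, 4] / [5] / [7]
  Insert 3 (step 8): P = [1, 3, 7] / [2, 4] / [6, 8] / [9];  Q = [1, 3, 6] / [2, 4] / [5, 8] / [7]
  Insert 5 (step 9): P = [1, 3, 5] / [2, 4, 7] / [6, 8] / [9];  Q = [1, 3, 6] / [2, 4, 9] / [5, 8] / [7]
Final shape: (3, 3, 2, 1).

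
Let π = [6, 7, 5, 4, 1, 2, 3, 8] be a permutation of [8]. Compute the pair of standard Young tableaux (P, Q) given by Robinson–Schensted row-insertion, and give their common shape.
P = [1, 2, 3, 8] / [4, 7] / [5] / [6];  Q = [1, 2, 7, 8] / [3, 6] / [4] / [5];  common shape = (4, 2, 1, 1)

Row-insert the values π_1, π_2, … into P one at a time, bumping the leftmost entry strictly greater than the inserted value down to the next row. The recording tableau Q records, in position (i, j), the step at which that cell was added to P.
  Insert 6 (step 1): P = [6];  Q = [1]
  Insert 7 (step 2): P = [6, 7];  Q = [1, 2]
  Insert 5 (step 3): P = [5, 7] / [6];  Q = [1, 2] / [3]
  Insert 4 (step 4): P = [4, 7] / [5] / [6];  Q = [1, 2] / [3] / [4]
  Insert 1 (step 5): P = [1, 7] / [4] / [5] / [6];  Q = [1, 2] / [3] / [4] / [5]
  Insert 2 (step 6): P = [1, 2] / [4, 7] / [5] / [6];  Q = [1, 2] / [3, 6] / [4] / [5]
  Insert 3 (step 7): P = [1, 2, 3] / [4, 7] / [5] / [6];  Q = [1, 2, 7] / [3, 6] / [4] / [5]
  Insert 8 (step 8): P = [1, 2, 3, 8] / [4, 7] / [5] / [6];  Q = [1, 2, 7, 8] / [3, 6] / [4] / [5]
Final shape: (4, 2, 1, 1).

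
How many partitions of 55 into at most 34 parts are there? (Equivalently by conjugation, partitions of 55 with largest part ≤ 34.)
p(55, parts ≤ 34) = 448562

Use the recurrence p(n, m) = p(n, m−1) + p(n−m, m): either the largest part is < m (count p(n, m−1)) or the largest part is exactly m (remove one copy of m, count p(n−m, m)). With p(0, ·) = 1 this gives p(55, parts ≤ 34) = 448562. (By conjugating Young diagrams, this also counts partitions of 55 into at most 34 parts.)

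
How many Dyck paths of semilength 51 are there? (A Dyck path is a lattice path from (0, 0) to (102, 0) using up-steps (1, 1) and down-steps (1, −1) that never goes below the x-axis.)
C_51 = 7684785670514316385230816156

These Dyck paths are counted by the Catalan number C_n = (1/(n + 1)) · C(2n, n). For n = 51: C_51 = (1/52) · C(102, 51) = 399608854866744452032002440112/52 = 7684785670514316385230816156.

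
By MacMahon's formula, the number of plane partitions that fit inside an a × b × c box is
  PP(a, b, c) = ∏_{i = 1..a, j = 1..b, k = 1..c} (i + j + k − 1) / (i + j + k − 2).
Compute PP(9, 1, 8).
PP(9, 1, 8) = 24310

Evaluate the triple product over i = 1..9, j = 1..1, k = 1..8. The factors are (2/1) · (3/2) · (4/3) · (5/4) · (6/5) · (7/6) · (8/7) · (9/8) · … (72 factors total). The numerators and denominators telescope so the product is an integer; carrying out the multiplication exactly gives PP(9, 1, 8) = 24310.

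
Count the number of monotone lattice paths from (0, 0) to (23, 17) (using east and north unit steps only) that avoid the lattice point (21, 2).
Number of paths = 88732344392

Total paths from (0, 0) to (23, 17): C(40, 23) = 88732378800. Paths through (21, 2): (paths (0, 0) → (21, 2)) × (paths (21, 2) → (23, 17)) = C(23, 21) · C(17, 2) = 253 · 136 = 34408. Avoidance count = 88732378800 − 34408 = 88732344392.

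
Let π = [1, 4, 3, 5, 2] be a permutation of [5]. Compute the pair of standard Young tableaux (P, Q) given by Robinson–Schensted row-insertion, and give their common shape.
P = [1, 2, 5] / [3] / [4];  Q = [1, 2, 4] / [3] / [5];  common shape = (3, 1, 1)

Row-insert the values π_1, π_2, … into P one at a time, bumping the leftmost entry strictly greater than the inserted value down to the next row. The recording tableau Q records, in position (i, j), the step at which that cell was added to P.
  Insert 1 (step 1): P = [1];  Q = [1]
  Insert 4 (step 2): P = [1, 4];  Q = [1, 2]
  Insert 3 (step 3): P = [1, 3] / [4];  Q = [1, 2] / [3]
  Insert 5 (step 4): P = [1, 3, 5] / [4];  Q = [1, 2, 4] / [3]
  Insert 2 (step 5): P = [1, 2, 5] / [3] / [4];  Q = [1, 2, 4] / [3] / [5]
Final shape: (3, 1, 1).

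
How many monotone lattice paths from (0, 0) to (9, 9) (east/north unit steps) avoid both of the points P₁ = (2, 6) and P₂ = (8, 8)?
Number of paths = 21088

Inclusion–exclusion. Total paths: C(18, 9) = 48620. Through P₁: C(8, 2)·C(10, 7) = 3360. Through P₂: C(16, 8)·C(2, 1) = 25740. Since P₁ is strictly southwest of P₂, a monotone path through both must visit P₁ then P₂; paths through both = C(8, 2)·C(8, 6)·C(2, 1) = 1568. Avoid both = 48620 − 3360 − 25740 + 1568 = 21088.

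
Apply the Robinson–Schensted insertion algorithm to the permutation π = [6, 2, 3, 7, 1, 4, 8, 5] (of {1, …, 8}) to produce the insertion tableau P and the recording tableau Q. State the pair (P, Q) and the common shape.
P = [1, 3, 4, 5] / [2, 7, 8] / [6];  Q = [1, 3, 4, 7] / [2, 6, 8] / [5];  common shape = (4, 3, 1)

Row-insert the values π_1, π_2, … into P one at a time, bumping the leftmost entry strictly greater than the inserted value down to the next row. The recording tableau Q records, in position (i, j), the step at which that cell was added to P.
  Insert 6 (step 1): P = [6];  Q = [1]
  Insert 2 (step 2): P = [2] / [6];  Q = [1] / [2]
  Insert 3 (step 3): P = [2, 3] / [6];  Q = [1, 3] / [2]
  Insert 7 (step 4): P = [2, 3, 7] / [6];  Q = [1, 3, 4] / [2]
  Insert 1 (step 5): P = [1, 3, 7] / [2] / [6];  Q = [1, 3, 4] / [2] / [5]
  Insert 4 (step 6): P = [1, 3, 4] / [2, 7] / [6];  Q = [1, 3, 4] / [2, 6] / [5]
  Insert 8 (step 7): P = [1, 3, 4, 8] / [2, 7] / [6];  Q = [1, 3, 4, 7] / [2, 6] / [5]
  Insert 5 (step 8): P = [1, 3, 4, 5] / [2, 7, 8] / [6];  Q = [1, 3, 4, 7] / [2, 6, 8] / [5]
Final shape: (4, 3, 1).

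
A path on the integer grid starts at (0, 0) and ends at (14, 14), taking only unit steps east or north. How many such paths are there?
Number of paths = 40116600

A monotone lattice path from (0, 0) to (14, 14) consists of 14 east steps and 14 north steps in some order, so it is determined by which 14 of the 28 steps are east. The count is C(28, 14) = 40116600.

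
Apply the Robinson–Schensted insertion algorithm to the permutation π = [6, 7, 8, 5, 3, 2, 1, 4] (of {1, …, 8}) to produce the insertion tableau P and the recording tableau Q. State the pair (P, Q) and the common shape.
P = [1, 4, 8] / [2, 7] / [3] / [5] / [6];  Q = [1, 2, 3] / [4, 8] / [5] / [6] / [7];  common shape = (3, 2, 1, 1, 1)

Row-insert the values π_1, π_2, … into P one at a time, bumping the leftmost entry strictly greater than the inserted value down to the next row. The recording tableau Q records, in position (i, j), the step at which that cell was added to P.
  Insert 6 (step 1): P = [6];  Q = [1]
  Insert 7 (step 2): P = [6, 7];  Q = [1, 2]
  Insert 8 (step 3): P = [6, 7, 8];  Q = [1, 2, 3]
  Insert 5 (step 4): P = [5, 7, 8] / [6];  Q = [1, 2, 3] / [4]
  Insert 3 (step 5): P = [3, 7, 8] / [5] / [6];  Q = [1, 2, 3] / [4] / [5]
  Insert 2 (step 6): P = [2, 7, 8] / [3] / [5] / [6];  Q = [1, 2, 3] / [4] / [5] / [6]
  Insert 1 (step 7): P = [1, 7, 8] / [2] / [3] / [5] / [6];  Q = [1, 2, 3] / [4] / [5] / [6] / [7]
  Insert 4 (step 8): P = [1, 4, 8] / [2, 7] / [3] / [5] / [6];  Q = [1, 2, 3] / [4, 8] / [5] / [6] / [7]
Final shape: (3, 2, 1, 1, 1).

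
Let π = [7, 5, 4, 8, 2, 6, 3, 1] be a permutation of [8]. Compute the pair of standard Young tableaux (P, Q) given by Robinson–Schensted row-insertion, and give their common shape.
P = [1, 3] / [2, 6] / [4, 8] / [5] / [7];  Q = [1, 4] / [2, 6] / [3, 7] / [5] / [8];  common shape = (2, 2, 2, 1, 1)

Row-insert the values π_1, π_2, … into P one at a time, bumping the leftmost entry strictly greater than the inserted value down to the next row. The recording tableau Q records, in position (i, j), the step at which that cell was added to P.
  Insert 7 (step 1): P = [7];  Q = [1]
  Insert 5 (step 2): P = [5] / [7];  Q = [1] / [2]
  Insert 4 (step 3): P = [4] / [5] / [7];  Q = [1] / [2] / [3]
  Insert 8 (step 4): P = [4, 8] / [5] / [7];  Q = [1, 4] / [2] / [3]
  Insert 2 (step 5): P = [2, 8] / [4] / [5] / [7];  Q = [1, 4] / [2] / [3] / [5]
  Insert 6 (step 6): P = [2, 6] / [4, 8] / [5] / [7];  Q = [1, 4] / [2, 6] / [3] / [5]
  Insert 3 (step 7): P = [2, 3] / [4, 6] / [5, 8] / [7];  Q = [1, 4] / [2, 6] / [3, 7] / [5]
  Insert 1 (step 8): P = [1, 3] / [2, 6] / [4, 8] / [5] / [7];  Q = [1, 4] / [2, 6] / [3, 7] / [5] / [8]
Final shape: (2, 2, 2, 1, 1).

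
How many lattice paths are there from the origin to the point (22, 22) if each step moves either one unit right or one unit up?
Number of paths = 2104098963720

A monotone lattice path from (0, 0) to (22, 22) consists of 22 east steps and 22 north steps in some order, so it is determined by which 22 of the 44 steps are east. The count is C(44, 22) = 2104098963720.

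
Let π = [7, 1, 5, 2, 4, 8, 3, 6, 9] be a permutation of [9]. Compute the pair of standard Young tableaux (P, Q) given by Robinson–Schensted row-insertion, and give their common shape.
P = [1, 2, 3, 6, 9] / [4, 8] / [5] / [7];  Q = [1, 3, 5, 6, 9] / [2, 8] / [4] / [7];  common shape = (5, 2, 1, 1)

Row-insert the values π_1, π_2, … into P one at a time, bumping the leftmost entry strictly greater than the inserted value down to the next row. The recording tableau Q records, in position (i, j), the step at which that cell was added to P.
  Insert 7 (step 1): P = [7];  Q = [1]
  Insert 1 (step 2): P = [1] / [7];  Q = [1] / [2]
  Insert 5 (step 3): P = [1, 5] / [7];  Q = [1, 3] / [2]
  Insert 2 (step 4): P = [1, 2] / [5] / [7];  Q = [1, 3] / [2] / [4]
  Insert 4 (step 5): P = [1, 2, 4] / [5] / [7];  Q = [1, 3, 5] / [2] / [4]
  Insert 8 (step 6): P = [1, 2, 4, 8] / [5] / [7];  Q = [1, 3, 5, 6] / [2] / [4]
  Insert 3 (step 7): P = [1, 2, 3, 8] / [4] / [5] / [7];  Q = [1, 3, 5, 6] / [2] / [4] / [7]
  Insert 6 (step 8): P = [1, 2, 3, 6] / [4, 8] / [5] / [7];  Q = [1, 3, 5, 6] / [2, 8] / [4] / [7]
  Insert 9 (step 9): P = [1, 2, 3, 6, 9] / [4, 8] / [5] / [7];  Q = [1, 3, 5, 6, 9] / [2, 8] / [4] / [7]
Final shape: (5, 2, 1, 1).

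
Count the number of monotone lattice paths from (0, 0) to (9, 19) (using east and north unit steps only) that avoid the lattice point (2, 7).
Number of paths = 5092932

Total paths from (0, 0) to (9, 19): C(28, 9) = 6906900. Paths through (2, 7): (paths (0, 0) → (2, 7)) × (paths (2, 7) → (9, 19)) = C(9, 2) · C(19, 7) = 36 · 50388 = 1813968. Avoidance count = 6906900 − 1813968 = 5092932.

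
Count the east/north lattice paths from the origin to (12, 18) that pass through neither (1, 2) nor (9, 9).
Number of paths = 40930240

Inclusion–exclusion. Total paths: C(30, 12) = 86493225. Through P₁: C(3, 1)·C(27, 11) = 39113685. Through P₂: C(18, 9)·C(12, 3) = 10696400. Since P₁ is strictly southwest of P₂, a monotone path through both must visit P₁ then P₂; paths through both = C(3, 1)·C(15, 8)·C(12, 3) = 4247100. Avoid both = 86493225 − 39113685 − 10696400 + 4247100 = 40930240.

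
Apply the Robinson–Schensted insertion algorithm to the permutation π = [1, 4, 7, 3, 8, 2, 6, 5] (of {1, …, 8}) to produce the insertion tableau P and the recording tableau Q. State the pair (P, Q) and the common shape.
P = [1, 2, 5, 8] / [3, 6] / [4, 7];  Q = [1, 2, 3, 5] / [4, 7] / [6, 8];  common shape = (4, 2, 2)

Row-insert the values π_1, π_2, … into P one at a time, bumping the leftmost entry strictly greater than the inserted value down to the next row. The recording tableau Q records, in position (i, j), the step at which that cell was added to P.
  Insert 1 (step 1): P = [1];  Q = [1]
  Insert 4 (step 2): P = [1, 4];  Q = [1, 2]
  Insert 7 (step 3): P = [1, 4, 7];  Q = [1, 2, 3]
  Insert 3 (step 4): P = [1, 3, 7] / [4];  Q = [1, 2, 3] / [4]
  Insert 8 (step 5): P = [1, 3, 7, 8] / [4];  Q = [1, 2, 3, 5] / [4]
  Insert 2 (step 6): P = [1, 2, 7, 8] / [3] / [4];  Q = [1, 2, 3, 5] / [4] / [6]
  Insert 6 (step 7): P = [1, 2, 6, 8] / [3, 7] / [4];  Q = [1, 2, 3, 5] / [4, 7] / [6]
  Insert 5 (step 8): P = [1, 2, 5, 8] / [3, 6] / [4, 7];  Q = [1, 2, 3, 5] / [4, 7] / [6, 8]
Final shape: (4, 2, 2).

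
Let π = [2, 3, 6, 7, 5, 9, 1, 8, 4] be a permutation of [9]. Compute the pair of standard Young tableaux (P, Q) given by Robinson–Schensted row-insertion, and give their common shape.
P = [1, 3, 4, 7, 8] / [2, 5] / [6, 9];  Q = [1, 2, 3, 4, 6] / [5, 8] / [7, 9];  common shape = (5, 2, 2)

Row-insert the values π_1, π_2, … into P one at a time, bumping the leftmost entry strictly greater than the inserted value down to the next row. The recording tableau Q records, in position (i, j), the step at which that cell was added to P.
  Insert 2 (step 1): P = [2];  Q = [1]
  Insert 3 (step 2): P = [2, 3];  Q = [1, 2]
  Insert 6 (step 3): P = [2, 3, 6];  Q = [1, 2, 3]
  Insert 7 (step 4): P = [2, 3, 6, 7];  Q = [1, 2, 3, 4]
  Insert 5 (step 5): P = [2, 3, 5, 7] / [6];  Q = [1, 2, 3, 4] / [5]
  Insert 9 (step 6): P = [2, 3, 5, 7, 9] / [6];  Q = [1, 2, 3, 4, 6] / [5]
  Insert 1 (step 7): P = [1, 3, 5, 7, 9] / [2] / [6];  Q = [1, 2, 3, 4, 6] / [5] / [7]
  Insert 8 (step 8): P = [1, 3, 5, 7, 8] / [2, 9] / [6];  Q = [1, 2, 3, 4, 6] / [5, 8] / [7]
  Insert 4 (step 9): P = [1, 3, 4, 7, 8] / [2, 5] / [6, 9];  Q = [1, 2, 3, 4, 6] / [5, 8] / [7, 9]
Final shape: (5, 2, 2).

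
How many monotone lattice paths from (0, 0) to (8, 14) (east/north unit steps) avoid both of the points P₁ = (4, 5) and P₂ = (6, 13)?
Number of paths = 165294

Inclusion–exclusion. Total paths: C(22, 8) = 319770. Through P₁: C(9, 4)·C(13, 4) = 90090. Through P₂: C(19, 6)·C(3, 2) = 81396. Since P₁ is strictly southwest of P₂, a monotone path through both must visit P₁ then P₂; paths through both = C(9, 4)·C(10, 2)·C(3, 2) = 17010. Avoid both = 319770 − 90090 − 81396 + 17010 = 165294.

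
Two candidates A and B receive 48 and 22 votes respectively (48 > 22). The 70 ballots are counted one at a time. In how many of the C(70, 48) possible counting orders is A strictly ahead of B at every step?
Strict-lead orderings = 318863613274932180

Total orderings of the 70 votes with 48 for A: C(70, 48) = 858478958817125100. By the Bertrand ballot formula (Cycle Lemma / reflection principle), the number of orderings in which A is strictly ahead of B throughout is (p − q)/(p + q) · C(p + q, p) = (48 − 22)/(48 + 22) · 858478958817125100 = 318863613274932180.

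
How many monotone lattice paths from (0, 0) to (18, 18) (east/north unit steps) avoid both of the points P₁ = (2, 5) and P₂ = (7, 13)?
Number of paths = 7429439661

Inclusion–exclusion. Total paths: C(36, 18) = 9075135300. Through P₁: C(7, 2)·C(29, 16) = 1425142215. Through P₂: C(20, 7)·C(16, 11) = 338607360. Since P₁ is strictly southwest of P₂, a monotone path through both must visit P₁ then P₂; paths through both = C(7, 2)·C(13, 5)·C(16, 11) = 118053936. Avoid both = 9075135300 − 1425142215 − 338607360 + 118053936 = 7429439661.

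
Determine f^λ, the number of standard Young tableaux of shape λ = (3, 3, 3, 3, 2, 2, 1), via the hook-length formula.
# SYT of shape (3, 3, 3, 3, 2, 2, 1) = 243100

Hook-length formula: f^λ = n! / Π hook(c), product over all cells c of the Young diagram. For λ = (3, 3, 3, 3, 2, 2, 1), n = 17 boxes. Hook lengths by row (left-to-right, top-to-bottom): [9, 7, 4]; [8, 6, 3]; [7, 5, 2]; [6, 4, 1]; [4, 2]; [3, 1]; [1]. Product of hooks = 1463132160. So f^λ = 17! / 1463132160 = 355687428096000 / 1463132160 = 243100.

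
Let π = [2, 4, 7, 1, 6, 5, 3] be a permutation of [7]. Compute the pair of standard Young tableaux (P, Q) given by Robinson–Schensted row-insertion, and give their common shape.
P = [1, 3, 5] / [2, 4] / [6] / [7];  Q = [1, 2, 3] / [4, 5] / [6] / [7];  common shape = (3, 2, 1, 1)

Row-insert the values π_1, π_2, … into P one at a time, bumping the leftmost entry strictly greater than the inserted value down to the next row. The recording tableau Q records, in position (i, j), the step at which that cell was added to P.
  Insert 2 (step 1): P = [2];  Q = [1]
  Insert 4 (step 2): P = [2, 4];  Q = [1, 2]
  Insert 7 (step 3): P = [2, 4, 7];  Q = [1, 2, 3]
  Insert 1 (step 4): P = [1, 4, 7] / [2];  Q = [1, 2, 3] / [4]
  Insert 6 (step 5): P = [1, 4, 6] / [2, 7];  Q = [1, 2, 3] / [4, 5]
  Insert 5 (step 6): P = [1, 4, 5] / [2, 6] / [7];  Q = [1, 2, 3] / [4, 5] / [6]
  Insert 3 (step 7): P = [1, 3, 5] / [2, 4] / [6] / [7];  Q = [1, 2, 3] / [4, 5] / [6] / [7]
Final shape: (3, 2, 1, 1).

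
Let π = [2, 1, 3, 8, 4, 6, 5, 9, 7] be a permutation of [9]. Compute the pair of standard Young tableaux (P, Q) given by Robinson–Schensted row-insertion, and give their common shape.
P = [1, 3, 4, 5, 7] / [2, 6, 9] / [8];  Q = [1, 3, 4, 6, 8] / [2, 5, 9] / [7];  common shape = (5, 3, 1)

Row-insert the values π_1, π_2, … into P one at a time, bumping the leftmost entry strictly greater than the inserted value down to the next row. The recording tableau Q records, in position (i, j), the step at which that cell was added to P.
  Insert 2 (step 1): P = [2];  Q = [1]
  Insert 1 (step 2): P = [1] / [2];  Q = [1] / [2]
  Insert 3 (step 3): P = [1, 3] / [2];  Q = [1, 3] / [2]
  Insert 8 (step 4): P = [1, 3, 8] / [2];  Q = [1, 3, 4] / [2]
  Insert 4 (step 5): P = [1, 3, 4] / [2, 8];  Q = [1, 3, 4] / [2, 5]
  Insert 6 (step 6): P = [1, 3, 4, 6] / [2, 8];  Q = [1, 3, 4, 6] / [2, 5]
  Insert 5 (step 7): P = [1, 3, 4, 5] / [2, 6] / [8];  Q = [1, 3, 4, 6] / [2, 5] / [7]
  Insert 9 (step 8): P = [1, 3, 4, 5, 9] / [2, 6] / [8];  Q = [1, 3, 4, 6, 8] / [2, 5] / [7]
  Insert 7 (step 9): P = [1, 3, 4, 5, 7] / [2, 6, 9] / [8];  Q = [1, 3, 4, 6, 8] / [2, 5, 9] / [7]
Final shape: (5, 3, 1).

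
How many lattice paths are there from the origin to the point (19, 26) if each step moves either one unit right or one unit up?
Number of paths = 2438362177020

A monotone lattice path from (0, 0) to (19, 26) consists of 19 east steps and 26 north steps in some order, so it is determined by which 19 of the 45 steps are east. The count is C(45, 19) = 2438362177020.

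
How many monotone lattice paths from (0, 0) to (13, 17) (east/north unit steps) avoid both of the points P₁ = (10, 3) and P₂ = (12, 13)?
Number of paths = 93658250

Inclusion–exclusion. Total paths: C(30, 13) = 119759850. Through P₁: C(13, 10)·C(17, 3) = 194480. Through P₂: C(25, 12)·C(5, 1) = 26001500. Since P₁ is strictly southwest of P₂, a monotone path through both must visit P₁ then P₂; paths through both = C(13, 10)·C(12, 2)·C(5, 1) = 94380. Avoid both = 119759850 − 194480 − 26001500 + 94380 = 93658250.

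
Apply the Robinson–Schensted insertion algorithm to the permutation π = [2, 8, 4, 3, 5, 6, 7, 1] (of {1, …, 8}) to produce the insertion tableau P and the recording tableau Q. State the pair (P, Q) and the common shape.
P = [1, 3, 5, 6, 7] / [2] / [4] / [8];  Q = [1, 2, 5, 6, 7] / [3] / [4] / [8];  common shape = (5, 1, 1, 1)

Row-insert the values π_1, π_2, … into P one at a time, bumping the leftmost entry strictly greater than the inserted value down to the next row. The recording tableau Q records, in position (i, j), the step at which that cell was added to P.
  Insert 2 (step 1): P = [2];  Q = [1]
  Insert 8 (step 2): P = [2, 8];  Q = [1, 2]
  Insert 4 (step 3): P = [2, 4] / [8];  Q = [1, 2] / [3]
  Insert 3 (step 4): P = [2, 3] / [4] / [8];  Q = [1, 2] / [3] / [4]
  Insert 5 (step 5): P = [2, 3, 5] / [4] / [8];  Q = [1, 2, 5] / [3] / [4]
  Insert 6 (step 6): P = [2, 3, 5, 6] / [4] / [8];  Q = [1, 2, 5, 6] / [3] / [4]
  Insert 7 (step 7): P = [2, 3, 5, 6, 7] / [4] / [8];  Q = [1, 2, 5, 6, 7] / [3] / [4]
  Insert 1 (step 8): P = [1, 3, 5, 6, 7] / [2] / [4] / [8];  Q = [1, 2, 5, 6, 7] / [3] / [4] / [8]
Final shape: (5, 1, 1, 1).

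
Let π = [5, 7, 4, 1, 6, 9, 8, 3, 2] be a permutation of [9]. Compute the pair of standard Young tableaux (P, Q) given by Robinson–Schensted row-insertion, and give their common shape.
P = [1, 2, 8] / [3, 6, 9] / [4, 7] / [5];  Q = [1, 2, 6] / [3, 5, 7] / [4, 8] / [9];  common shape = (3, 3, 2, 1)

Row-insert the values π_1, π_2, … into P one at a time, bumping the leftmost entry strictly greater than the inserted value down to the next row. The recording tableau Q records, in position (i, j), the step at which that cell was added to P.
  Insert 5 (step 1): P = [5];  Q = [1]
  Insert 7 (step 2): P = [5, 7];  Q = [1, 2]
  Insert 4 (step 3): P = [4, 7] / [5];  Q = [1, 2] / [3]
  Insert 1 (step 4): P = [1, 7] / [4] / [5];  Q = [1, 2] / [3] / [4]
  Insert 6 (step 5): P = [1, 6] / [4, 7] / [5];  Q = [1, 2] / [3, 5] / [4]
  Insert 9 (step 6): P = [1, 6, 9] / [4, 7] / [5];  Q = [1, 2, 6] / [3, 5] / [4]
  Insert 8 (step 7): P = [1, 6, 8] / [4, 7, 9] / [5];  Q = [1, 2, 6] / [3, 5, 7] / [4]
  Insert 3 (step 8): P = [1, 3, 8] / [4, 6, 9] / [5, 7];  Q = [1, 2, 6] / [3, 5, 7] / [4, 8]
  Insert 2 (step 9): P = [1, 2, 8] / [3, 6, 9] / [4, 7] / [5];  Q = [1, 2, 6] / [3, 5, 7] / [4, 8] / [9]
Final shape: (3, 3, 2, 1).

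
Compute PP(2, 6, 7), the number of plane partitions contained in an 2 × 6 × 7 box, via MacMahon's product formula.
PP(2, 6, 7) = 736164

Evaluate the triple product over i = 1..2, j = 1..6, k = 1..7. The factors are (2/1) · (3/2) · (4/3) · (5/4) · (6/5) · (7/6) · (8/7) · (3/2) · … (84 factors total). The numerators and denominators telescope so the product is an integer; carrying out the multiplication exactly gives PP(2, 6, 7) = 736164.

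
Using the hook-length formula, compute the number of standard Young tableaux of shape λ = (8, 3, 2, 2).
# SYT of shape (8, 3, 2, 2) = 58968

Hook-length formula: f^λ = n! / Π hook(c), product over all cells c of the Young diagram. For λ = (8, 3, 2, 2), n = 15 boxes. Hook lengths by row (left-to-right, top-to-bottom): [11, 10, 7, 5, 4, 3, 2, 1]; [5, 4, 1]; [3, 2]; [2, 1]. Product of hooks = 22176000. So f^λ = 15! / 22176000 = 1307674368000 / 22176000 = 58968.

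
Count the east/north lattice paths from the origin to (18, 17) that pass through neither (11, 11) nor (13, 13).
Number of paths = 2549877330

Inclusion–exclusion. Total paths: C(35, 18) = 4537567650. Through P₁: C(22, 11)·C(13, 7) = 1210521312. Through P₂: C(26, 13)·C(9, 5) = 1310475600. Since P₁ is strictly southwest of P₂, a monotone path through both must visit P₁ then P₂; paths through both = C(22, 11)·C(4, 2)·C(9, 5) = 533306592. Avoid both = 4537567650 − 1210521312 − 1310475600 + 533306592 = 2549877330.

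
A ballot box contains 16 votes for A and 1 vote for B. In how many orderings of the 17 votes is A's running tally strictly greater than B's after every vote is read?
Strict-lead orderings = 15

Total orderings of the 17 votes with 16 for A: C(17, 16) = 17. By the Bertrand ballot formula (Cycle Lemma / reflection principle), the number of orderings in which A is strictly ahead of B throughout is (p − q)/(p + q) · C(p + q, p) = (16 − 1)/(16 + 1) · 17 = 15.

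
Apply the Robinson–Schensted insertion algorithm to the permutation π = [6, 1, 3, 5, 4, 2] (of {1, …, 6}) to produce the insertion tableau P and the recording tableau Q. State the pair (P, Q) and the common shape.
P = [1, 2, 4] / [3] / [5] / [6];  Q = [1, 3, 4] / [2] / [5] / [6];  common shape = (3, 1, 1, 1)

Row-insert the values π_1, π_2, … into P one at a time, bumping the leftmost entry strictly greater than the inserted value down to the next row. The recording tableau Q records, in position (i, j), the step at which that cell was added to P.
  Insert 6 (step 1): P = [6];  Q = [1]
  Insert 1 (step 2): P = [1] / [6];  Q = [1] / [2]
  Insert 3 (step 3): P = [1, 3] / [6];  Q = [1, 3] / [2]
  Insert 5 (step 4): P = [1, 3, 5] / [6];  Q = [1, 3, 4] / [2]
  Insert 4 (step 5): P = [1, 3, 4] / [5] / [6];  Q = [1, 3, 4] / [2] / [5]
  Insert 2 (step 6): P = [1, 2, 4] / [3] / [5] / [6];  Q = [1, 3, 4] / [2] / [5] / [6]
Final shape: (3, 1, 1, 1).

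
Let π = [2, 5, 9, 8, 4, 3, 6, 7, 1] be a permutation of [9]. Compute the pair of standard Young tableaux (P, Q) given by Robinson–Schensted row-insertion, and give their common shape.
P = [1, 3, 6, 7] / [2, 8] / [4] / [5] / [9];  Q = [1, 2, 3, 8] / [4, 7] / [5] / [6] / [9];  common shape = (4, 2, 1, 1, 1)

Row-insert the values π_1, π_2, … into P one at a time, bumping the leftmost entry strictly greater than the inserted value down to the next row. The recording tableau Q records, in position (i, j), the step at which that cell was added to P.
  Insert 2 (step 1): P = [2];  Q = [1]
  Insert 5 (step 2): P = [2, 5];  Q = [1, 2]
  Insert 9 (step 3): P = [2, 5, 9];  Q = [1, 2, 3]
  Insert 8 (step 4): P = [2, 5, 8] / [9];  Q = [1, 2, 3] / [4]
  Insert 4 (step 5): P = [2, 4, 8] / [5] / [9];  Q = [1, 2, 3] / [4] / [5]
  Insert 3 (step 6): P = [2, 3, 8] / [4] / [5] / [9];  Q = [1, 2, 3] / [4] / [5] / [6]
  Insert 6 (step 7): P = [2, 3, 6] / [4, 8] / [5] / [9];  Q = [1, 2, 3] / [4, 7] / [5] / [6]
  Insert 7 (step 8): P = [2, 3, 6, 7] / [4, 8] / [5] / [9];  Q = [1, 2, 3, 8] / [4, 7] / [5] / [6]
  Insert 1 (step 9): P = [1, 3, 6, 7] / [2, 8] / [4] / [5] / [9];  Q = [1, 2, 3, 8] / [4, 7] / [5] / [6] / [9]
Final shape: (4, 2, 1, 1, 1).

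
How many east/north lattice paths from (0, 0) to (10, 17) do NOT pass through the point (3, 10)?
Number of paths = 7454733

Total paths from (0, 0) to (10, 17): C(27, 10) = 8436285. Paths through (3, 10): (paths (0, 0) → (3, 10)) × (paths (3, 10) → (10, 17)) = C(13, 3) · C(14, 7) = 286 · 3432 = 981552. Avoidance count = 8436285 − 981552 = 7454733.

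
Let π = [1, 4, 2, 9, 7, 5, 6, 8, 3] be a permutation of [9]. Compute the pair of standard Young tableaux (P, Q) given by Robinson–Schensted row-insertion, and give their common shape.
P = [1, 2, 3, 6, 8] / [4, 5] / [7] / [9];  Q = [1, 2, 4, 7, 8] / [3, 5] / [6] / [9];  common shape = (5, 2, 1, 1)

Row-insert the values π_1, π_2, … into P one at a time, bumping the leftmost entry strictly greater than the inserted value down to the next row. The recording tableau Q records, in position (i, j), the step at which that cell was added to P.
  Insert 1 (step 1): P = [1];  Q = [1]
  Insert 4 (step 2): P = [1, 4];  Q = [1, 2]
  Insert 2 (step 3): P = [1, 2] / [4];  Q = [1, 2] / [3]
  Insert 9 (step 4): P = [1, 2, 9] / [4];  Q = [1, 2, 4] / [3]
  Insert 7 (step 5): P = [1, 2, 7] / [4, 9];  Q = [1, 2, 4] / [3, 5]
  Insert 5 (step 6): P = [1, 2, 5] / [4, 7] / [9];  Q = [1, 2, 4] / [3, 5] / [6]
  Insert 6 (step 7): P = [1, 2, 5, 6] / [4, 7] / [9];  Q = [1, 2, 4, 7] / [3, 5] / [6]
  Insert 8 (step 8): P = [1, 2, 5, 6, 8] / [4, 7] / [9];  Q = [1, 2, 4, 7, 8] / [3, 5] / [6]
  Insert 3 (step 9): P = [1, 2, 3, 6, 8] / [4, 5] / [7] / [9];  Q = [1, 2, 4, 7, 8] / [3, 5] / [6] / [9]
Final shape: (5, 2, 1, 1).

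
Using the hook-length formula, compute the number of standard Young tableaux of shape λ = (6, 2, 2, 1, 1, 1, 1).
# SYT of shape (6, 2, 2, 1, 1, 1, 1) = 21450

Hook-length formula: f^λ = n! / Π hook(c), product over all cells c of the Young diagram. For λ = (6, 2, 2, 1, 1, 1, 1), n = 14 boxes. Hook lengths by row (left-to-right, top-to-bottom): [12, 7, 4, 3, 2, 1]; [7, 2]; [6, 1]; [4]; [3]; [2]; [1]. Product of hooks = 4064256. So f^λ = 14! / 4064256 = 87178291200 / 4064256 = 21450.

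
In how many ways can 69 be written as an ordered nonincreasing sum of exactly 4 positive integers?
p(69, 4 parts) = 2376

Partitions of n into exactly k parts are in bijection with partitions of n − k into at most k parts (subtract 1 from each part). So p(69, exactly 4) = p(65, parts ≤ 4). Computing via the recurrence p(m, j) = p(m, j−1) + p(m−j, j) gives 2376.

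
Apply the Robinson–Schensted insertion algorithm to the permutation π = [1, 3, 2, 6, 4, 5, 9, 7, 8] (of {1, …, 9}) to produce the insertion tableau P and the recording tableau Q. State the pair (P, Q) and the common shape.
P = [1, 2, 4, 5, 7, 8] / [3, 6, 9];  Q = [1, 2, 4, 6, 7, 9] / [3, 5, 8];  common shape = (6, 3)

Row-insert the values π_1, π_2, … into P one at a time, bumping the leftmost entry strictly greater than the inserted value down to the next row. The recording tableau Q records, in position (i, j), the step at which that cell was added to P.
  Insert 1 (step 1): P = [1];  Q = [1]
  Insert 3 (step 2): P = [1, 3];  Q = [1, 2]
  Insert 2 (step 3): P = [1, 2] / [3];  Q = [1, 2] / [3]
  Insert 6 (step 4): P = [1, 2, 6] / [3];  Q = [1, 2, 4] / [3]
  Insert 4 (step 5): P = [1, 2, 4] / [3, 6];  Q = [1, 2, 4] / [3, 5]
  Insert 5 (step 6): P = [1, 2, 4, 5] / [3, 6];  Q = [1, 2, 4, 6] / [3, 5]
  Insert 9 (step 7): P = [1, 2, 4, 5, 9] / [3, 6];  Q = [1, 2, 4, 6, 7] / [3, 5]
  Insert 7 (step 8): P = [1, 2, 4, 5, 7] / [3, 6, 9];  Q = [1, 2, 4, 6, 7] / [3, 5, 8]
  Insert 8 (step 9): P = [1, 2, 4, 5, 7, 8] / [3, 6, 9];  Q = [1, 2, 4, 6, 7, 9] / [3, 5, 8]
Final shape: (6, 3).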